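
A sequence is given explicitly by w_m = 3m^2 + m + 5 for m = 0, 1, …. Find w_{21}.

1349

w_{21} = 3·21^2 + 1·21 + 5 = 1349.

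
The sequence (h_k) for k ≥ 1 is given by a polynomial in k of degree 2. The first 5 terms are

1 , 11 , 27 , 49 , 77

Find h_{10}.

307

1st diffs: 10, 16, 22, 28.
2nd diffs: 6, 6, 6 (constant).
Newton forward-difference form: h_k = 1 + 10·C(k-1,1) + 6·C(k-1,2).
At k = 10: k-1 = 9, so h_{10} = 1 + 90 + 216 = 307.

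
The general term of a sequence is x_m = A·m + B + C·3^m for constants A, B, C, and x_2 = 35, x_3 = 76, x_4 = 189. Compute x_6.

At m = 2, 3, 4: 2A + B + 9C = 35; 3A + B + 27C = 76; 4A + B + 81C = 189.
Subtracting the first from the second: A + 18C = 41.
Subtracting the second from the third: A + 54C = 113.
Solving: C = 2, A = 5, then B = 7.
Hence x_6 = 5·6 + 7 + 2·729 = 1495.

1495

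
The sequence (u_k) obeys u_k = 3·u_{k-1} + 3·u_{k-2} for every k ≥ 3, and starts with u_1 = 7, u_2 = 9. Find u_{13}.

27981207

Iterate the recurrence:
u_3 = 48, u_4 = 171, u_5 = 657, …, u_{10} = 513459, u_{11} = 1946673, u_{12} = 7380396, u_{13} = 27981207.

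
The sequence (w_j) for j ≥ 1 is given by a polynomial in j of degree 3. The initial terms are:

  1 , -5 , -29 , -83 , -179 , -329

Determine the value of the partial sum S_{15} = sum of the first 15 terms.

1st diffs: -6, -24, -54, -96, -150.
2nd diffs: -18, -30, -42, -54.
3rd diffs: -12, -12, -12 (constant).
So w_j = -2j^3 + 3j^2 - j + 1.
Continuing: …, -545, -839, -1223, -1709, …, w_{15} = -6089.
Summing j = 1..15 (15 terms) gives -25185.

-25185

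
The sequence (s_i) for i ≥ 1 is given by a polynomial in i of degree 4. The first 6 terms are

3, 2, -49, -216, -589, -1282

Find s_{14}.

1st diffs: -1, -51, -167, -373, -693.
2nd diffs: -50, -116, -206, -320.
3rd diffs: -66, -90, -114.
4th diffs: -24, -24 (constant).
Newton forward-difference form: s_i = 3 + (-1)·C(i-1,1) + (-50)·C(i-1,2) + (-66)·C(i-1,3) + (-24)·C(i-1,4).
At i = 14: i-1 = 13, so s_{14} = 3 - 13 - 3900 - 18876 - 17160 = -39946.

-39946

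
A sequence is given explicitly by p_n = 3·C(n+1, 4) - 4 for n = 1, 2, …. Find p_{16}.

7136

C(17, 4) = 2380, so p_{16} = 7136.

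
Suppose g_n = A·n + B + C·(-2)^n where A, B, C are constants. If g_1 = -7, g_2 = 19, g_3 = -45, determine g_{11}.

The three given values yield: A + B - 2C = -7; 2A + B + 4C = 19; 3A + B - 8C = -45.
Subtracting the first from the second: A + 6C = 26.
Subtracting the second from the third: A - 12C = -64.
Solving: C = 5, A = -4, then B = 7.
So g_n = -4·n + 7 + 5·(-2)^n; at n=11 this is -10277.

-10277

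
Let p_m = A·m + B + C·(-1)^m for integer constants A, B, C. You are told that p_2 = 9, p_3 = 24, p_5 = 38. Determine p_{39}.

Plug in m = 2, 3, 5: 2A + B + C = 9; 3A + B - C = 24; 5A + B - C = 38.
Subtracting the first from the second: A - 2C = 15.
Subtracting the second from the third: 2A = 14.
Solving: C = -4, A = 7, then B = -1.
Hence p_{39} = 7·39 + (-1) + (-4)·(-1) = 276.

276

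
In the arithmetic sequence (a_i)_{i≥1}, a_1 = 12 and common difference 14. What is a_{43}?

a_i = 12 + (i - 1)·14.
a_{43} = 12 + 42·14 = 600.

600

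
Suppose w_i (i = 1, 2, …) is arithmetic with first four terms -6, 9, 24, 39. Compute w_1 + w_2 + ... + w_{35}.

8715

Common difference d = 15.
w_i = -6 + (i - 1)·15.
w_{35} = 504; S = 35·(-6 + 504)/2 = 8715.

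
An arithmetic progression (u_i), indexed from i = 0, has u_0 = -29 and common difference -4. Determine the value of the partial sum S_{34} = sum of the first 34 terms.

u_i = -29 + (i - 0)·(-4).
u_{33} = -161; S = 34·(-29 + (-161))/2 = -3230.

-3230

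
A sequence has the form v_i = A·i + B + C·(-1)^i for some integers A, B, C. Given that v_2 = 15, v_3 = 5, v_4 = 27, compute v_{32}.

At i = 2, 3, 4: 2A + B + C = 15; 3A + B - C = 5; 4A + B + C = 27.
Subtracting the first from the second: A - 2C = -10.
Subtracting the second from the third: A + 2C = 22.
Solving: C = 8, A = 6, then B = -5.
Hence v_{32} = 6·32 + (-5) + 8·1 = 195.

195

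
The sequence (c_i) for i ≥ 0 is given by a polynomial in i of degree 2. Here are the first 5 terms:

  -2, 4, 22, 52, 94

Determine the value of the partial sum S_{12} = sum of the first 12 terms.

1st diffs: 6, 18, 30, 42.
2nd diffs: 12, 12, 12 (constant).
Newton forward-difference form: c_i = -2 + 6·C(i,1) + 12·C(i,2).
Continuing: …, 148, 214, 292, 382, …, c_{11} = 724.
Summing i = 0..11 (12 terms) gives 3012.

3012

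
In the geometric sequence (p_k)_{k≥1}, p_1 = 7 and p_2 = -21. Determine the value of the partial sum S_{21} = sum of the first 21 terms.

Common ratio r = -3.
p_k = 7·(-3)^(k-1).
S = 7·((-3)^21 - 1)/(-3 - 1) = 7·(-10460353203 - 1)/(-4) = 18305618107.

18305618107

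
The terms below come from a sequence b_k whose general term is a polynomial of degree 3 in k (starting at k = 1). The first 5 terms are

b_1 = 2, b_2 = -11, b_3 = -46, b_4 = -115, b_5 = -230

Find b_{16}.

-7963

1st diffs: -13, -35, -69, -115.
2nd diffs: -22, -34, -46.
3rd diffs: -12, -12 (constant).
Newton forward-difference form: b_k = 2 + (-13)·C(k-1,1) + (-22)·C(k-1,2) + (-12)·C(k-1,3).
At k = 16: k-1 = 15, so b_{16} = 2 - 195 - 2310 - 5460 = -7963.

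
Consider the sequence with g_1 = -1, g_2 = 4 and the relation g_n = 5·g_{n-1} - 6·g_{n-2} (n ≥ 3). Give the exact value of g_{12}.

1048546

g_3 = 26, g_4 = 106, g_5 = 374, g_6 = 1234, g_7 = 3926, g_8 = 12226, g_9 = 37574, g_{10} = 114514, g_{11} = 347126, g_{12} = 1048546.
(Characteristic roots are 3 and 2.)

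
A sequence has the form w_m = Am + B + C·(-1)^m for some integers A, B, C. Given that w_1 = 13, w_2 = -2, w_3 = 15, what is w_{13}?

Plug in m = 1, 2, 3: A + B - C = 13; 2A + B + C = -2; 3A + B - C = 15.
Subtracting the first from the second: A + 2C = -15.
Subtracting the second from the third: A - 2C = 17.
Solving: C = -8, A = 1, then B = 4.
So w_m = 1·m + 4 + (-8)·(-1)^m; at m=13 this is 25.

25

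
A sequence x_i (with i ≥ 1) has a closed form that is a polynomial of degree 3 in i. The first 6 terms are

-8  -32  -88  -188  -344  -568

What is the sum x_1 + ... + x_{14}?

1st diffs: -24, -56, -100, -156, -224.
2nd diffs: -32, -44, -56, -68.
3rd diffs: -12, -12, -12 (constant).
Newton forward-difference form: x_i = -8 + (-24)·C(i-1,1) + (-32)·C(i-1,2) + (-12)·C(i-1,3).
Continuing: …, -872, -1268, -1768, -2384, …, x_{14} = -6248.
Summing i = 1..14 (14 terms) gives -25956.

-25956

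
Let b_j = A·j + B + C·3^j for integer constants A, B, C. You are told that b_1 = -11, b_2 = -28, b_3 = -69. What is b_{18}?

At j = 1, 2, 3: A + B + 3C = -11; 2A + B + 9C = -28; 3A + B + 27C = -69.
Subtracting the first from the second: A + 6C = -17.
Subtracting the second from the third: A + 18C = -41.
Solving: C = -2, A = -5, then B = 0.
So b_j = -5·j + 0 + (-2)·3^j; at j=18 this is -774841068.

-774841068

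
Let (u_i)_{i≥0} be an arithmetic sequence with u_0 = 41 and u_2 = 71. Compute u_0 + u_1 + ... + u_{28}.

7279

Common difference d = (71 - 41) / (2 - 0) = 15.
u_i = 41 + (i - 0)·15.
u_{28} = 461; S = 29·(41 + 461)/2 = 7279.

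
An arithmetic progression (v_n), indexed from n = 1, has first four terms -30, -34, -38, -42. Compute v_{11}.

Common difference d = -4.
v_n = -30 + (n - 1)·(-4).
v_{11} = -30 + 10·(-4) = -70.

-70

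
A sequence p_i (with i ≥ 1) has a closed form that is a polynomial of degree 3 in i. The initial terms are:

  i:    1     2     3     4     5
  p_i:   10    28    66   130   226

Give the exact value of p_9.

1st diffs: 18, 38, 64, 96.
2nd diffs: 20, 26, 32.
3rd diffs: 6, 6 (constant).
Newton forward-difference form: p_i = 10 + 18·C(i-1,1) + 20·C(i-1,2) + 6·C(i-1,3).
At i = 9: i-1 = 8, so p_9 = 10 + 144 + 560 + 336 = 1050.

1050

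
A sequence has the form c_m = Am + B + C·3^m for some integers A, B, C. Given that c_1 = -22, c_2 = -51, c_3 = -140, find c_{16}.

At m = 1, 2, 3: A + B + 3C = -22; 2A + B + 9C = -51; 3A + B + 27C = -140.
Subtracting the first from the second: A + 6C = -29.
Subtracting the second from the third: A + 18C = -89.
Solving: C = -5, A = 1, then B = -8.
So c_m = 1·m + (-8) + (-5)·3^m; at m=16 this is -215233597.

-215233597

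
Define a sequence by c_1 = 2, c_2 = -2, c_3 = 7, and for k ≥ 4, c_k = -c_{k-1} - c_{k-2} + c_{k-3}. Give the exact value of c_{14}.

c_4 = -3, c_5 = -6, c_6 = 16, …, c_{11} = -5, c_{12} = 85, c_{13} = -122, c_{14} = 32.

32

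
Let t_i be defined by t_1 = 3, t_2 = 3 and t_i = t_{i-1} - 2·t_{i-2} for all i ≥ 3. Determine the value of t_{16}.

Step forward from the initial values:
t_3 = -3, t_4 = -9, t_5 = -3, …, t_{13} = -3, t_{14} = -273, t_{15} = -267, t_{16} = 279.

279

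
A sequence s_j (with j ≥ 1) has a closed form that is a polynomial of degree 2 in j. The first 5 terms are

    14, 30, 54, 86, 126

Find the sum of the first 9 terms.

1st diffs: 16, 24, 32, 40.
2nd diffs: 8, 8, 8 (constant).
So s_j = 4j^2 + 4j + 6.
Continuing: 174, 230, 294, 366.
Summing j = 1..9 (9 terms) gives 1374.

1374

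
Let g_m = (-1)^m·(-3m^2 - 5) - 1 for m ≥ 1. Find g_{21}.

(-1)^21 = -1; -3m^2 - 5 at m=21 is -1328; so g_{21} = 1327.

1327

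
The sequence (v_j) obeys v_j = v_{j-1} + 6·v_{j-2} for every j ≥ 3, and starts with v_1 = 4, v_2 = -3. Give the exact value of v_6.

147

Iterate the recurrence:
v_3 = 21; v_4 = 3; v_5 = 129; v_6 = 147.
(Characteristic roots are 3 and -2.)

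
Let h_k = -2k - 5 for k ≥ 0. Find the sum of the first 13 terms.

Over k = 0..12: Σk = 78.
Total = (-2)·78 + (-5)·13 = -221.

-221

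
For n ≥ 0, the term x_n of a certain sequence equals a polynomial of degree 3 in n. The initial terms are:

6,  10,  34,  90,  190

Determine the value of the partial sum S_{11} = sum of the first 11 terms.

7546

1st diffs: 4, 24, 56, 100.
2nd diffs: 20, 32, 44.
3rd diffs: 12, 12 (constant).
Newton forward-difference form: x_n = 6 + 4·C(n,1) + 20·C(n,2) + 12·C(n,3).
Continuing: …, 346, 570, 874, 1270, …, x_{10} = 2386.
Summing n = 0..10 (11 terms) gives 7546.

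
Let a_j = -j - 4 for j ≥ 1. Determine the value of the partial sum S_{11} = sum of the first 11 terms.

-110

Over j = 1..11: Σj = 66.
Total = (-1)·66 + (-4)·11 = -110.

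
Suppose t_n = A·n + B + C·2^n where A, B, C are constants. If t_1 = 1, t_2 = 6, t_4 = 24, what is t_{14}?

Write the equations: A + B + 2C = 1; 2A + B + 4C = 6; 4A + B + 16C = 24.
Subtracting the first from the second: A + 2C = 5.
Subtracting the second from the third: 2A + 12C = 18.
Solving: C = 1, A = 3, then B = -4.
Therefore t_{14} = 42 + (-4) + 1·16384 = 16422.

16422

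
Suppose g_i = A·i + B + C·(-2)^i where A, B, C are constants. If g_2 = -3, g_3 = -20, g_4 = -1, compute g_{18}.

At i = 2, 3, 4: 2A + B + 4C = -3; 3A + B - 8C = -20; 4A + B + 16C = -1.
Subtracting the first from the second: A - 12C = -17.
Subtracting the second from the third: A + 24C = 19.
Solving: C = 1, A = -5, then B = 3.
Therefore g_{18} = -90 + 3 + 1·262144 = 262057.

262057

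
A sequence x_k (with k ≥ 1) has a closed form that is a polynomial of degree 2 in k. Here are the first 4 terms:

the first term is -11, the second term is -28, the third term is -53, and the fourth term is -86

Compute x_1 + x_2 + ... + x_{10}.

1st diffs: -17, -25, -33.
2nd diffs: -8, -8 (constant).
Newton forward-difference form: x_k = -11 + (-17)·C(k-1,1) + (-8)·C(k-1,2).
Continuing: …, -127, -176, -233, -298, …, x_{10} = -452.
Summing k = 1..10 (10 terms) gives -1835.

-1835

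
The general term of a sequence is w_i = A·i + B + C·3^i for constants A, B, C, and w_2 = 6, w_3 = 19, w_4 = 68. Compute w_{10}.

The three given values yield: 2A + B + 9C = 6; 3A + B + 27C = 19; 4A + B + 81C = 68.
Subtracting the first from the second: A + 18C = 13.
Subtracting the second from the third: A + 54C = 49.
Solving: C = 1, A = -5, then B = 7.
Hence w_{10} = -5·10 + 7 + 1·59049 = 59006.

59006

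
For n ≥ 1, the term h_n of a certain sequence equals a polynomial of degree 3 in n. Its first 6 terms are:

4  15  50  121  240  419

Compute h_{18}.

11615

1st diffs: 11, 35, 71, 119, 179.
2nd diffs: 24, 36, 48, 60.
3rd diffs: 12, 12, 12 (constant).
Newton forward-difference form: h_n = 4 + 11·C(n-1,1) + 24·C(n-1,2) + 12·C(n-1,3).
At n = 18: n-1 = 17, so h_{18} = 4 + 187 + 3264 + 8160 = 11615.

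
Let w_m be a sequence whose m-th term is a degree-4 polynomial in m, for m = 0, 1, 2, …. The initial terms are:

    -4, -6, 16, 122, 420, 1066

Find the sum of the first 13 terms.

1st diffs: -2, 22, 106, 298, 646.
2nd diffs: 24, 84, 192, 348.
3rd diffs: 60, 108, 156.
4th diffs: 48, 48 (constant).
Newton forward-difference form: w_m = -4 + (-2)·C(m,1) + 24·C(m,2) + 60·C(m,3) + 48·C(m,4).
Continuing: …, 2264, 4266, 7372, 11930, …, w_{12} = 38516.
Summing m = 0..12 (13 terms) gives 111332.

111332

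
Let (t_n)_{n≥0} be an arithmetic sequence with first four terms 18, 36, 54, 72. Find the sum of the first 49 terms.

22050

Common difference d = 18.
t_n = 18 + (n - 0)·18.
t_{48} = 882; S = 49·(18 + 882)/2 = 22050.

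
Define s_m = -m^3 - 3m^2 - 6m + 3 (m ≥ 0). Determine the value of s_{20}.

s_{20} = -1·20^3 - 3·20^2 - 6·20 + 3 = -9317.

-9317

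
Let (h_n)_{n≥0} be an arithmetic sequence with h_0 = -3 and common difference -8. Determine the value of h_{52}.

-419

h_n = -3 + (n - 0)·(-8).
h_{52} = -3 + 52·(-8) = -419.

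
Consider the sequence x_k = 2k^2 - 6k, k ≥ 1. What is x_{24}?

1008

x_{24} = 2·24^2 - 6·24 = 1008.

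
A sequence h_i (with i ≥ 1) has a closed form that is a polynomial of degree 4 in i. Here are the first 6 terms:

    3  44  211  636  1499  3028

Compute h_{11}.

32003

1st diffs: 41, 167, 425, 863, 1529.
2nd diffs: 126, 258, 438, 666.
3rd diffs: 132, 180, 228.
4th diffs: 48, 48 (constant).
So h_i = 2i^4 + 2i^3 + i^2 - 6i + 4.
Evaluating at i = 11 gives h_{11} = 32003.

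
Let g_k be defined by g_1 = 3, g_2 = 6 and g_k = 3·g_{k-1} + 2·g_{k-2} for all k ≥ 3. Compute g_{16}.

350744556

Iterate the recurrence:
g_3 = 24, g_4 = 84, g_5 = 300, …, g_{13} = 7763772, g_{14} = 27651084, g_{15} = 98480796, g_{16} = 350744556.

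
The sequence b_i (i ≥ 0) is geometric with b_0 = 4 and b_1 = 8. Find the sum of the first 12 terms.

Common ratio r = 2.
b_i = 4·2^(i-0).
S = 4·(2^12 - 1)/(2 - 1) = 4·(4096 - 1)/(1) = 16380.

16380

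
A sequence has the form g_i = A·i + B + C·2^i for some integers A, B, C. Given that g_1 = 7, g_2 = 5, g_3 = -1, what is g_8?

Write the equations: A + B + 2C = 7; 2A + B + 4C = 5; 3A + B + 8C = -1.
Subtracting the first from the second: A + 2C = -2.
Subtracting the second from the third: A + 4C = -6.
Solving: C = -2, A = 2, then B = 9.
Therefore g_8 = 16 + 9 + (-2)·256 = -487.

-487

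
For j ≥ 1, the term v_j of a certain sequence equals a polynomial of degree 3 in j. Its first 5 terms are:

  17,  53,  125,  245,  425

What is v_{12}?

4373

1st diffs: 36, 72, 120, 180.
2nd diffs: 36, 48, 60.
3rd diffs: 12, 12 (constant).
So v_j = 2j^3 + 6j^2 + 4j + 5.
Evaluating at j = 12 gives v_{12} = 4373.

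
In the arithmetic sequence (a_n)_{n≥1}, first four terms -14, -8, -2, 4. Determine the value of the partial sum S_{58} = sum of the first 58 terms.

9106

Common difference d = 6.
a_n = -14 + (n - 1)·6.
a_{58} = 328; S = 58·(-14 + 328)/2 = 9106.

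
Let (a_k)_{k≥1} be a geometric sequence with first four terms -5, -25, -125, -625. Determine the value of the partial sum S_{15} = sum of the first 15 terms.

Common ratio r = 5.
a_k = (-5)·5^(k-1).
S = (-5)·(5^15 - 1)/(5 - 1) = (-5)·(30517578125 - 1)/(4) = -38146972655.

-38146972655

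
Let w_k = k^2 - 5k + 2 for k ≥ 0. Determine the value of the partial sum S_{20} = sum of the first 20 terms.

1560

Over k = 0..19: Σk = 190, Σk² = 2470.
Total = (1)·2470 + (-5)·190 + (2)·20 = 1560.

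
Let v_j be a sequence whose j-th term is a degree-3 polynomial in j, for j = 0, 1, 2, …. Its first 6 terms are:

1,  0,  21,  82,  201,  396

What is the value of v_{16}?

12705

1st diffs: -1, 21, 61, 119, 195.
2nd diffs: 22, 40, 58, 76.
3rd diffs: 18, 18, 18 (constant).
Newton forward-difference form: v_j = 1 + (-1)·C(j,1) + 22·C(j,2) + 18·C(j,3).
At j = 16: j = 16, so v_{16} = 1 - 16 + 2640 + 10080 = 12705.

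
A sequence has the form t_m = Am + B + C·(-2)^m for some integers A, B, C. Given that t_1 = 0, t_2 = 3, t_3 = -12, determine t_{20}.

Plug in m = 1, 2, 3: A + B - 2C = 0; 2A + B + 4C = 3; 3A + B - 8C = -12.
Subtracting the first from the second: A + 6C = 3.
Subtracting the second from the third: A - 12C = -15.
Solving: C = 1, A = -3, then B = 5.
So t_m = -3·m + 5 + 1·(-2)^m; at m=20 this is 1048521.

1048521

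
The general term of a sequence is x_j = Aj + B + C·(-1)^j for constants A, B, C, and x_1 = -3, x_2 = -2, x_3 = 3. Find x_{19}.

51

Plug in j = 1, 2, 3: A + B - C = -3; 2A + B + C = -2; 3A + B - C = 3.
Subtracting the first from the second: A + 2C = 1.
Subtracting the second from the third: A - 2C = 5.
Solving: C = -1, A = 3, then B = -7.
Therefore x_{19} = 57 + (-7) + (-1)·(-1) = 51.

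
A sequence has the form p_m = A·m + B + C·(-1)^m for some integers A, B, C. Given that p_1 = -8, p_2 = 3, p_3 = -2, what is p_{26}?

The three given values yield: A + B - C = -8; 2A + B + C = 3; 3A + B - C = -2.
Subtracting the first from the second: A + 2C = 11.
Subtracting the second from the third: A - 2C = -5.
Solving: C = 4, A = 3, then B = -7.
Hence p_{26} = 3·26 + (-7) + 4·1 = 75.

75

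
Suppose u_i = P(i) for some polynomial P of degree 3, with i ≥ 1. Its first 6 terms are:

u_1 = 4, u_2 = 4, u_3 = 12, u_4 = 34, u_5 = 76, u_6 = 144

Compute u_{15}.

1st diffs: 0, 8, 22, 42, 68.
2nd diffs: 8, 14, 20, 26.
3rd diffs: 6, 6, 6 (constant).
Newton forward-difference form: u_i = 4 + 8·C(i-1,2) + 6·C(i-1,3).
At i = 15: i-1 = 14, so u_{15} = 4 + 728 + 2184 = 2916.

2916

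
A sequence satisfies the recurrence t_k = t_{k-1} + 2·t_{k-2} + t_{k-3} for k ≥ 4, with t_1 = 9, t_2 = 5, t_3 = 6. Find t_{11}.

t_4 = 25, t_5 = 42, t_6 = 98, t_7 = 207, t_8 = 445, t_9 = 957, t_{10} = 2054, t_{11} = 4413.

4413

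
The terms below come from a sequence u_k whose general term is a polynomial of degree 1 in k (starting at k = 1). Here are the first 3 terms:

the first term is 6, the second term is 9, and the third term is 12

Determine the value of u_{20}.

1st diffs: 3, 3 (constant).
So u_k = 3k + 3.
Evaluating at k = 20 gives u_{20} = 63.

63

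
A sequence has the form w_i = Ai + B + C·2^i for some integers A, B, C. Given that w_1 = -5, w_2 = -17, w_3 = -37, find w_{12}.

-16425

The three given values yield: A + B + 2C = -5; 2A + B + 4C = -17; 3A + B + 8C = -37.
Subtracting the first from the second: A + 2C = -12.
Subtracting the second from the third: A + 4C = -20.
Solving: C = -4, A = -4, then B = 7.
Therefore w_{12} = -48 + 7 + (-4)·4096 = -16425.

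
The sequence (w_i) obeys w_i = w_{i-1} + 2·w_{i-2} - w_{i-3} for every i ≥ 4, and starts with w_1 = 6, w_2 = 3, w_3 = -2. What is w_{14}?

-1479

Step forward from the initial values:
w_4 = -2; w_5 = -9; w_6 = -11; …; w_{11} = -262; w_{12} = -451; w_{13} = -839; w_{14} = -1479.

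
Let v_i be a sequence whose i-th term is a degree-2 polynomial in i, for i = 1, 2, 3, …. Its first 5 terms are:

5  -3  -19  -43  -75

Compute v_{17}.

1st diffs: -8, -16, -24, -32.
2nd diffs: -8, -8, -8 (constant).
Newton forward-difference form: v_i = 5 + (-8)·C(i-1,1) + (-8)·C(i-1,2).
At i = 17: i-1 = 16, so v_{17} = 5 - 128 - 960 = -1083.

-1083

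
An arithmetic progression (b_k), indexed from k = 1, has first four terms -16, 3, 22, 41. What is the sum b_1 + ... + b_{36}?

Common difference d = 19.
b_k = -16 + (k - 1)·19.
b_{36} = 649; S = 36·(-16 + 649)/2 = 11394.

11394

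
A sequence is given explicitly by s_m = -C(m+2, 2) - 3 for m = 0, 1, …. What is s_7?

-39

C(9, 2) = 36, so s_7 = -39.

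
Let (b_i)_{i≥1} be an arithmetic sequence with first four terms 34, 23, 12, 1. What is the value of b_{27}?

Common difference d = -11.
b_i = 34 + (i - 1)·(-11).
b_{27} = 34 + 26·(-11) = -252.

-252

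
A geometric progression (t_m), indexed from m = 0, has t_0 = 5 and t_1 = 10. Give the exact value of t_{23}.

41943040

Common ratio r = 2.
t_m = 5·2^(m-0).
t_{23} = 5·2^23 = 41943040.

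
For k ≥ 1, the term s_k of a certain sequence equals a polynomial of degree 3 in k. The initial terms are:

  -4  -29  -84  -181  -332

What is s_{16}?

-8989

1st diffs: -25, -55, -97, -151.
2nd diffs: -30, -42, -54.
3rd diffs: -12, -12 (constant).
Newton forward-difference form: s_k = -4 + (-25)·C(k-1,1) + (-30)·C(k-1,2) + (-12)·C(k-1,3).
At k = 16: k-1 = 15, so s_{16} = -4 - 375 - 3150 - 5460 = -8989.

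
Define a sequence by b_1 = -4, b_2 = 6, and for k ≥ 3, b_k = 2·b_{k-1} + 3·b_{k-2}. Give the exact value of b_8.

Iterate the recurrence:
b_3 = 0;  b_4 = 18;  b_5 = 36;  b_6 = 126;  b_7 = 360;  b_8 = 1098.
(Characteristic roots are 3 and -1.)

1098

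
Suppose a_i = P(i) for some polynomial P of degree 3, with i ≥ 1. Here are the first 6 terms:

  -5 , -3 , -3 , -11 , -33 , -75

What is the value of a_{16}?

1st diffs: 2, 0, -8, -22, -42.
2nd diffs: -2, -8, -14, -20.
3rd diffs: -6, -6, -6 (constant).
Newton forward-difference form: a_i = -5 + 2·C(i-1,1) + (-2)·C(i-1,2) + (-6)·C(i-1,3).
At i = 16: i-1 = 15, so a_{16} = -5 + 30 - 210 - 2730 = -2915.

-2915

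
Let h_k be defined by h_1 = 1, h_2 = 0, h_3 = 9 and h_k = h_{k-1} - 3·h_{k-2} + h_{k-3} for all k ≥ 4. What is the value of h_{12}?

742

Compute successive terms:
h_4 = 10  h_5 = -17  h_6 = -38  h_7 = 23  h_8 = 120  h_9 = 13  h_{10} = -324  h_{11} = -243  h_{12} = 742.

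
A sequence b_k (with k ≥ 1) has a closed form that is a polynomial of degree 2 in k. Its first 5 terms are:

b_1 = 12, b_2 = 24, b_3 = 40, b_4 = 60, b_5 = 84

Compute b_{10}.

1st diffs: 12, 16, 20, 24.
2nd diffs: 4, 4, 4 (constant).
So b_k = 2k^2 + 6k + 4.
Evaluating at k = 10 gives b_{10} = 264.

264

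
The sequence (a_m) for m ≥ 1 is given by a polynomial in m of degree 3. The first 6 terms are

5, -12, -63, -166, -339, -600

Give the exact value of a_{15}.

1st diffs: -17, -51, -103, -173, -261.
2nd diffs: -34, -52, -70, -88.
3rd diffs: -18, -18, -18 (constant).
So a_m = -3m^3 + m^2 + m + 6.
Evaluating at m = 15 gives a_{15} = -9879.

-9879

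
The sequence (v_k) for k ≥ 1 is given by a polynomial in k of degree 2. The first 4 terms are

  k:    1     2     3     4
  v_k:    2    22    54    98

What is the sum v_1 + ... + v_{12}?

1st diffs: 20, 32, 44.
2nd diffs: 12, 12 (constant).
Newton forward-difference form: v_k = 2 + 20·C(k-1,1) + 12·C(k-1,2).
Continuing: …, 154, 222, 302, 394, …, v_{12} = 882.
Summing k = 1..12 (12 terms) gives 3984.

3984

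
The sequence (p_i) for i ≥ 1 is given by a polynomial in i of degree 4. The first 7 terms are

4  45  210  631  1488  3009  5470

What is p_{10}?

21973

1st diffs: 41, 165, 421, 857, 1521, 2461.
2nd diffs: 124, 256, 436, 664, 940.
3rd diffs: 132, 180, 228, 276.
4th diffs: 48, 48, 48 (constant).
So p_i = 2i^4 + 2i^3 - 3i + 3.
Evaluating at i = 10 gives p_{10} = 21973.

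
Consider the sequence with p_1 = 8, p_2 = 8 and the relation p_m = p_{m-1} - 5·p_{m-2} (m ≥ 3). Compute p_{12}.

Step forward from the initial values:
p_3 = -32; p_4 = -72; p_5 = 88; p_6 = 448; p_7 = 8; p_8 = -2232; p_9 = -2272; p_{10} = 8888; p_{11} = 20248; p_{12} = -24192.

-24192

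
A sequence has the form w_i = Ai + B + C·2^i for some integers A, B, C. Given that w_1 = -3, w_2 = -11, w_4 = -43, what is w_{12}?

-8235

At i = 1, 2, 4: A + B + 2C = -3; 2A + B + 4C = -11; 4A + B + 16C = -43.
Subtracting the first from the second: A + 2C = -8.
Subtracting the second from the third: 2A + 12C = -32.
Solving: C = -2, A = -4, then B = 5.
So w_i = -4·i + 5 + (-2)·2^i; at i=12 this is -8235.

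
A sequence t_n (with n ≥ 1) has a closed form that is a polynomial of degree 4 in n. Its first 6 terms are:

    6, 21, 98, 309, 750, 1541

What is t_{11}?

16626

1st diffs: 15, 77, 211, 441, 791.
2nd diffs: 62, 134, 230, 350.
3rd diffs: 72, 96, 120.
4th diffs: 24, 24 (constant).
Newton forward-difference form: t_n = 6 + 15·C(n-1,1) + 62·C(n-1,2) + 72·C(n-1,3) + 24·C(n-1,4).
At n = 11: n-1 = 10, so t_{11} = 6 + 150 + 2790 + 8640 + 5040 = 16626.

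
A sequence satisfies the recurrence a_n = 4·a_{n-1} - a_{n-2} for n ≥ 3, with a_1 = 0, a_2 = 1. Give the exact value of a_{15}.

a_3 = 4;  a_4 = 15;  a_5 = 56;  …;  a_{12} = 564719;  a_{13} = 2107560;  a_{14} = 7865521;  a_{15} = 29354524.

29354524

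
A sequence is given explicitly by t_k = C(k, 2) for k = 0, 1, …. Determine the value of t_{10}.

C(10, 2) = 45, so t_{10} = 45.

45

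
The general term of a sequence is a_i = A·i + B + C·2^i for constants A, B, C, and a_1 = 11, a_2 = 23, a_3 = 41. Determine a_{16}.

196703

Write the equations: A + B + 2C = 11; 2A + B + 4C = 23; 3A + B + 8C = 41.
Subtracting the first from the second: A + 2C = 12.
Subtracting the second from the third: A + 4C = 18.
Solving: C = 3, A = 6, then B = -1.
So a_i = 6·i + (-1) + 3·2^i; at i=16 this is 196703.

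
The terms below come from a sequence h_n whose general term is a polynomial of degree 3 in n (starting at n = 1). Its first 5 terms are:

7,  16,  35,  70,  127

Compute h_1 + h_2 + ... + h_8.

1288

1st diffs: 9, 19, 35, 57.
2nd diffs: 10, 16, 22.
3rd diffs: 6, 6 (constant).
Newton forward-difference form: h_n = 7 + 9·C(n-1,1) + 10·C(n-1,2) + 6·C(n-1,3).
Continuing: 212, 331, 490.
Summing n = 1..8 (8 terms) gives 1288.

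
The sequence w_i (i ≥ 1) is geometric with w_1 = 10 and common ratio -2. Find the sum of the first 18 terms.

-873810

w_i = 10·(-2)^(i-1).
S = 10·((-2)^18 - 1)/(-2 - 1) = 10·(262144 - 1)/(-3) = -873810.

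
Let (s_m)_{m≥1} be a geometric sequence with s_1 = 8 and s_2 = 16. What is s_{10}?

4096

Common ratio r = 2.
s_m = 8·2^(m-1).
s_{10} = 8·2^9 = 4096.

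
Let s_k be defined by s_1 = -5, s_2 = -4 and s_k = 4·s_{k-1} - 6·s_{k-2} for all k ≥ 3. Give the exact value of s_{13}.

71360

Step forward from the initial values:
s_3 = 14;  s_4 = 80;  s_5 = 236;  …;  s_{10} = -20800;  s_{11} = -42784;  s_{12} = -46336;  s_{13} = 71360.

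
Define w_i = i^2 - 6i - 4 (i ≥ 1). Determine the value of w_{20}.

w_{20} = 1·20^2 - 6·20 - 4 = 276.

276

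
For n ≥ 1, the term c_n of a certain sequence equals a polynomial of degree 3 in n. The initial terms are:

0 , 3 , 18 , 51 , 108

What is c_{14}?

2691

1st diffs: 3, 15, 33, 57.
2nd diffs: 12, 18, 24.
3rd diffs: 6, 6 (constant).
Newton forward-difference form: c_n = 3·C(n-1,1) + 12·C(n-1,2) + 6·C(n-1,3).
At n = 14: n-1 = 13, so c_{14} = 39 + 936 + 1716 = 2691.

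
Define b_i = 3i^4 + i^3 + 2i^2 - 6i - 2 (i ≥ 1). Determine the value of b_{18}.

b_{18} = 3·18^4 + 1·18^3 + 2·18^2 - 6·18 - 2 = 321298.

321298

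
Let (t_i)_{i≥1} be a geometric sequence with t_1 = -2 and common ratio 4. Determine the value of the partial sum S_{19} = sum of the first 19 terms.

t_i = (-2)·4^(i-1).
S = (-2)·(4^19 - 1)/(4 - 1) = (-2)·(274877906944 - 1)/(3) = -183251937962.

-183251937962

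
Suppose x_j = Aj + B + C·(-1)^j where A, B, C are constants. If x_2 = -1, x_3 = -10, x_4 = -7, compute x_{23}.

-70

At j = 2, 3, 4: 2A + B + C = -1; 3A + B - C = -10; 4A + B + C = -7.
Subtracting the first from the second: A - 2C = -9.
Subtracting the second from the third: A + 2C = 3.
Solving: C = 3, A = -3, then B = 2.
Therefore x_{23} = -69 + 2 + 3·(-1) = -70.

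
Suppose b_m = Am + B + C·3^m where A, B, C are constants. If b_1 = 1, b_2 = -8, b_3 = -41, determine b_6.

-1436

Plug in m = 1, 2, 3: A + B + 3C = 1; 2A + B + 9C = -8; 3A + B + 27C = -41.
Subtracting the first from the second: A + 6C = -9.
Subtracting the second from the third: A + 18C = -33.
Solving: C = -2, A = 3, then B = 4.
Hence b_6 = 3·6 + 4 + (-2)·729 = -1436.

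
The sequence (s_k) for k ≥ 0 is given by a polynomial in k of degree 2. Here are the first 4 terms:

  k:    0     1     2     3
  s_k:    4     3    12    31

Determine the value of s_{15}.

1st diffs: -1, 9, 19.
2nd diffs: 10, 10 (constant).
So s_k = 5k^2 - 6k + 4.
Evaluating at k = 15 gives s_{15} = 1039.

1039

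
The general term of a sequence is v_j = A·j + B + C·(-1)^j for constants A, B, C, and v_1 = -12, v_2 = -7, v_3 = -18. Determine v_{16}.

-49

Plug in j = 1, 2, 3: A + B - C = -12; 2A + B + C = -7; 3A + B - C = -18.
Subtracting the first from the second: A + 2C = 5.
Subtracting the second from the third: A - 2C = -11.
Solving: C = 4, A = -3, then B = -5.
Hence v_{16} = -3·16 + (-5) + 4·1 = -49.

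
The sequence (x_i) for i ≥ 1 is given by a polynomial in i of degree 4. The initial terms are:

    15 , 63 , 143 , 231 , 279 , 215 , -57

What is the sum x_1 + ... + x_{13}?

1st diffs: 48, 80, 88, 48, -64, -272.
2nd diffs: 32, 8, -40, -112, -208.
3rd diffs: -24, -48, -72, -96.
4th diffs: -24, -24, -24 (constant).
Newton forward-difference form: x_i = 15 + 48·C(i-1,1) + 32·C(i-1,2) + (-24)·C(i-1,3) + (-24)·C(i-1,4).
Continuing: …, -657, -1729, -3441, -5985, …, x_{13} = -14457.
Summing i = 1..13 (13 terms) gives -34957.

-34957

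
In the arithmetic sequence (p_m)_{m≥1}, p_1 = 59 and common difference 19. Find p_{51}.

p_m = 59 + (m - 1)·19.
p_{51} = 59 + 50·19 = 1009.

1009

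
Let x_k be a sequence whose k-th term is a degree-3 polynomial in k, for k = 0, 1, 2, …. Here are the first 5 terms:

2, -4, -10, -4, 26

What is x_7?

1st diffs: -6, -6, 6, 30.
2nd diffs: 0, 12, 24.
3rd diffs: 12, 12 (constant).
Newton forward-difference form: x_k = 2 + (-6)·C(k,1) + 12·C(k,3).
At k = 7: k = 7, so x_7 = 2 - 42 + 420 = 380.

380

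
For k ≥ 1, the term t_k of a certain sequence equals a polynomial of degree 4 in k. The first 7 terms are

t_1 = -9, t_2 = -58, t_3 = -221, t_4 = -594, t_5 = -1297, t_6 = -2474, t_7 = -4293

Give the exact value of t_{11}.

-22189

1st diffs: -49, -163, -373, -703, -1177, -1819.
2nd diffs: -114, -210, -330, -474, -642.
3rd diffs: -96, -120, -144, -168.
4th diffs: -24, -24, -24 (constant).
So t_k = -k^4 - 6k^3 + 4k^2 - 4k - 2.
Evaluating at k = 11 gives t_{11} = -22189.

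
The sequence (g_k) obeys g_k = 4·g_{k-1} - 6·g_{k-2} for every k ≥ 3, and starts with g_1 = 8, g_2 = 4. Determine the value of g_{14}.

Iterate the recurrence:
g_3 = -32  g_4 = -152  g_5 = -416  …  g_{11} = 70144  g_{12} = 59008  g_{13} = -184832  g_{14} = -1093376.

-1093376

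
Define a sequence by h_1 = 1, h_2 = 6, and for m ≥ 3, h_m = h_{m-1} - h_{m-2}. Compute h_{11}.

Compute successive terms:
h_3 = 5;  h_4 = -1;  h_5 = -6;  h_6 = -5;  h_7 = 1;  h_8 = 6;  h_9 = 5;  h_{10} = -1;  h_{11} = -6.

-6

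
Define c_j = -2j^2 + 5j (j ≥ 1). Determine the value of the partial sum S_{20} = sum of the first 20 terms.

Over j = 1..20: Σj = 210, Σj² = 2870.
Total = (-2)·2870 + (5)·210 = -4690.

-4690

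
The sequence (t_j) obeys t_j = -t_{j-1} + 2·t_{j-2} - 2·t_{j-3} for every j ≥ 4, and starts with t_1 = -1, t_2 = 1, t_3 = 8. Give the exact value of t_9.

462

Compute successive terms:
t_4 = -4  t_5 = 18  t_6 = -42  t_7 = 86  t_8 = -206  t_9 = 462.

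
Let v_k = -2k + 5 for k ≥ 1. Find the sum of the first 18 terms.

-252

Over k = 1..18: Σk = 171.
Total = (-2)·171 + (5)·18 = -252.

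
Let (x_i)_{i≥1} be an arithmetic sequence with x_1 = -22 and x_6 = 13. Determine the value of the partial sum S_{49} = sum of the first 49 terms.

Common difference d = (13 - (-22)) / (6 - 1) = 7.
x_i = -22 + (i - 1)·7.
x_{49} = 314; S = 49·(-22 + 314)/2 = 7154.

7154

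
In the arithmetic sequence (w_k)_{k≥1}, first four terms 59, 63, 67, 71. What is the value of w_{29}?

Common difference d = 4.
w_k = 59 + (k - 1)·4.
w_{29} = 59 + 28·4 = 171.

171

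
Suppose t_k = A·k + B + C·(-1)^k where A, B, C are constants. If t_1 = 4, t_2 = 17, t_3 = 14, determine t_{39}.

The three given values yield: A + B - C = 4; 2A + B + C = 17; 3A + B - C = 14.
Subtracting the first from the second: A + 2C = 13.
Subtracting the second from the third: A - 2C = -3.
Solving: C = 4, A = 5, then B = 3.
So t_k = 5·k + 3 + 4·(-1)^k; at k=39 this is 194.

194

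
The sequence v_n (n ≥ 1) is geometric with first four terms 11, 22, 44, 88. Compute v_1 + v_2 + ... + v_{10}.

11253

Common ratio r = 2.
v_n = 11·2^(n-1).
S = 11·(2^10 - 1)/(2 - 1) = 11·(1024 - 1)/(1) = 11253.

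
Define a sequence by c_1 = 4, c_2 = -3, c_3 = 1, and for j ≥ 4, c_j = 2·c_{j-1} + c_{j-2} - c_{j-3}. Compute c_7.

Applying the relation repeatedly:
c_4 = -5, c_5 = -6, c_6 = -18, c_7 = -37.

-37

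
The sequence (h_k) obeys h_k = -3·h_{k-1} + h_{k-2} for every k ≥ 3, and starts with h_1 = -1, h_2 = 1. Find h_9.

-5116

Applying the relation repeatedly:
h_3 = -4  h_4 = 13  h_5 = -43  h_6 = 142  h_7 = -469  h_8 = 1549  h_9 = -5116.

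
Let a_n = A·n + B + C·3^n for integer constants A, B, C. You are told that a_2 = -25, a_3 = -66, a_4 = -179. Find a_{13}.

Plug in n = 2, 3, 4: 2A + B + 9C = -25; 3A + B + 27C = -66; 4A + B + 81C = -179.
Subtracting the first from the second: A + 18C = -41.
Subtracting the second from the third: A + 54C = -113.
Solving: C = -2, A = -5, then B = 3.
Therefore a_{13} = -65 + 3 + (-2)·1594323 = -3188708.

-3188708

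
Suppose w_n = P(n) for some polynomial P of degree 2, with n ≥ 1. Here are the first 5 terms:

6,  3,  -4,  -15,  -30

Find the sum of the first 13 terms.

-1300

1st diffs: -3, -7, -11, -15.
2nd diffs: -4, -4, -4 (constant).
Newton forward-difference form: w_n = 6 + (-3)·C(n-1,1) + (-4)·C(n-1,2).
Continuing: …, -49, -72, -99, -130, …, w_{13} = -294.
Summing n = 1..13 (13 terms) gives -1300.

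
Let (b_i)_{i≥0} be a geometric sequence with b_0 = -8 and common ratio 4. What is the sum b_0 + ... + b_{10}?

-11184808

b_i = (-8)·4^(i-0).
S = (-8)·(4^11 - 1)/(4 - 1) = (-8)·(4194304 - 1)/(3) = -11184808.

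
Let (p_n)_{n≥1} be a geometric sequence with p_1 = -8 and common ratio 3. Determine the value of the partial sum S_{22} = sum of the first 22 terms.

-125524238432

p_n = (-8)·3^(n-1).
S = (-8)·(3^22 - 1)/(3 - 1) = (-8)·(31381059609 - 1)/(2) = -125524238432.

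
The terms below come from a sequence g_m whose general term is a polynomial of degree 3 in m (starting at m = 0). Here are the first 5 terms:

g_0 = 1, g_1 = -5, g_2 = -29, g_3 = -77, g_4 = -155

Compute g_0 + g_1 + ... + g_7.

1st diffs: -6, -24, -48, -78.
2nd diffs: -18, -24, -30.
3rd diffs: -6, -6 (constant).
Newton forward-difference form: g_m = 1 + (-6)·C(m,1) + (-18)·C(m,2) + (-6)·C(m,3).
Continuing: -269, -425, -629.
Summing m = 0..7 (8 terms) gives -1588.

-1588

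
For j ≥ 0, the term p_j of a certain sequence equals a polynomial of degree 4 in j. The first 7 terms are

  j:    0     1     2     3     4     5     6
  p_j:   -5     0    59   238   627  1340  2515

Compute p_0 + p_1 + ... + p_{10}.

41998

1st diffs: 5, 59, 179, 389, 713, 1175.
2nd diffs: 54, 120, 210, 324, 462.
3rd diffs: 66, 90, 114, 138.
4th diffs: 24, 24, 24 (constant).
Newton forward-difference form: p_j = -5 + 5·C(j,1) + 54·C(j,2) + 66·C(j,3) + 24·C(j,4).
Continuing: 4314, 6923, 10552, 15435.
Summing j = 0..10 (11 terms) gives 41998.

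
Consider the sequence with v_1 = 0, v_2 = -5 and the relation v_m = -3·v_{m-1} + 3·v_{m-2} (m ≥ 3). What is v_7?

3240

Applying the relation repeatedly:
v_3 = 15, v_4 = -60, v_5 = 225, v_6 = -855, v_7 = 3240.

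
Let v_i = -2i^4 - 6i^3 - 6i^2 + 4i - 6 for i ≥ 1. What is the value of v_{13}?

-71272

v_{13} = -2·13^4 - 6·13^3 - 6·13^2 + 4·13 - 6 = -71272.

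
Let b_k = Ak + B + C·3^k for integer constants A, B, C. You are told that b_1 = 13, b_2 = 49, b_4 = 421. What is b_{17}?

At k = 1, 2, 4: A + B + 3C = 13; 2A + B + 9C = 49; 4A + B + 81C = 421.
Subtracting the first from the second: A + 6C = 36.
Subtracting the second from the third: 2A + 72C = 372.
Solving: C = 5, A = 6, then B = -8.
So b_k = 6·k + (-8) + 5·3^k; at k=17 this is 645700909.

645700909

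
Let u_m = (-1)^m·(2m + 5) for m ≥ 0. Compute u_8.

21

(-1)^8 = 1; 2m + 5 at m=8 is 21; so u_8 = 21.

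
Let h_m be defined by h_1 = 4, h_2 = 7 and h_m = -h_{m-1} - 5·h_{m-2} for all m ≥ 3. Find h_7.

Iterate the recurrence:
h_3 = -27;  h_4 = -8;  h_5 = 143;  h_6 = -103;  h_7 = -612.

-612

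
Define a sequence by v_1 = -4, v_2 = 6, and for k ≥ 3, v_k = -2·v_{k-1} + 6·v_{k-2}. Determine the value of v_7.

Iterate the recurrence:
v_3 = -36;  v_4 = 108;  v_5 = -432;  v_6 = 1512;  v_7 = -5616.

-5616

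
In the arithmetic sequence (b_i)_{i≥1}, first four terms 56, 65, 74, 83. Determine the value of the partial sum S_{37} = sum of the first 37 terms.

Common difference d = 9.
b_i = 56 + (i - 1)·9.
b_{37} = 380; S = 37·(56 + 380)/2 = 8066.

8066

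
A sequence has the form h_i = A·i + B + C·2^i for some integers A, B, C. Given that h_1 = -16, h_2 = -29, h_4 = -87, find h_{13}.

-32836

Plug in i = 1, 2, 4: A + B + 2C = -16; 2A + B + 4C = -29; 4A + B + 16C = -87.
Subtracting the first from the second: A + 2C = -13.
Subtracting the second from the third: 2A + 12C = -58.
Solving: C = -4, A = -5, then B = -3.
So h_i = -5·i + (-3) + (-4)·2^i; at i=13 this is -32836.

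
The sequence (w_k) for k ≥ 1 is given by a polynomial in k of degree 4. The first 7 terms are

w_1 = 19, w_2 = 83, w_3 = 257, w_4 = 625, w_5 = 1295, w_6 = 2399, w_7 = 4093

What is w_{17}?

104963

1st diffs: 64, 174, 368, 670, 1104, 1694.
2nd diffs: 110, 194, 302, 434, 590.
3rd diffs: 84, 108, 132, 156.
4th diffs: 24, 24, 24 (constant).
So w_k = k^4 + 4k^3 + 6k^2 + 3k + 5.
Evaluating at k = 17 gives w_{17} = 104963.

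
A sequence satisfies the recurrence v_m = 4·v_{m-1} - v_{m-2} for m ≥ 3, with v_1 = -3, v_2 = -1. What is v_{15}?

Applying the relation repeatedly:
v_3 = -1; v_4 = -3; v_5 = -11; …; v_{12} = -110771; v_{13} = -413403; v_{14} = -1542841; v_{15} = -5757961.

-5757961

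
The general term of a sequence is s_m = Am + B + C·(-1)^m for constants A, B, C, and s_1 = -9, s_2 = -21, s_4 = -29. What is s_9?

-41

Plug in m = 1, 2, 4: A + B - C = -9; 2A + B + C = -21; 4A + B + C = -29.
Subtracting the first from the second: A + 2C = -12.
Subtracting the second from the third: 2A = -8.
Solving: C = -4, A = -4, then B = -9.
Hence s_9 = -4·9 + (-9) + (-4)·(-1) = -41.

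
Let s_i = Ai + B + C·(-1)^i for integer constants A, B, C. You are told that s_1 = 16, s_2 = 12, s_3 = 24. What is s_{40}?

At i = 1, 2, 3: A + B - C = 16; 2A + B + C = 12; 3A + B - C = 24.
Subtracting the first from the second: A + 2C = -4.
Subtracting the second from the third: A - 2C = 12.
Solving: C = -4, A = 4, then B = 8.
Therefore s_{40} = 160 + 8 + (-4)·1 = 164.

164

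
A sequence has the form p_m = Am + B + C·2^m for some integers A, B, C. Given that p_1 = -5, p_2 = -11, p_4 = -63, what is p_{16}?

The three given values yield: A + B + 2C = -5; 2A + B + 4C = -11; 4A + B + 16C = -63.
Subtracting the first from the second: A + 2C = -6.
Subtracting the second from the third: 2A + 12C = -52.
Solving: C = -5, A = 4, then B = 1.
So p_m = 4·m + 1 + (-5)·2^m; at m=16 this is -327615.

-327615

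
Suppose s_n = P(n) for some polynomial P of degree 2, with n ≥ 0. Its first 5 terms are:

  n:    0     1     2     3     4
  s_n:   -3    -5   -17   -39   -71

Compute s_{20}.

-1943

1st diffs: -2, -12, -22, -32.
2nd diffs: -10, -10, -10 (constant).
Newton forward-difference form: s_n = -3 + (-2)·C(n,1) + (-10)·C(n,2).
At n = 20: n = 20, so s_{20} = -3 - 40 - 1900 = -1943.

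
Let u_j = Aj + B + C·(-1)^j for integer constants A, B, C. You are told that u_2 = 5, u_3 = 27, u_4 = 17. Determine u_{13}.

At j = 2, 3, 4: 2A + B + C = 5; 3A + B - C = 27; 4A + B + C = 17.
Subtracting the first from the second: A - 2C = 22.
Subtracting the second from the third: A + 2C = -10.
Solving: C = -8, A = 6, then B = 1.
Hence u_{13} = 6·13 + 1 + (-8)·(-1) = 87.

87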